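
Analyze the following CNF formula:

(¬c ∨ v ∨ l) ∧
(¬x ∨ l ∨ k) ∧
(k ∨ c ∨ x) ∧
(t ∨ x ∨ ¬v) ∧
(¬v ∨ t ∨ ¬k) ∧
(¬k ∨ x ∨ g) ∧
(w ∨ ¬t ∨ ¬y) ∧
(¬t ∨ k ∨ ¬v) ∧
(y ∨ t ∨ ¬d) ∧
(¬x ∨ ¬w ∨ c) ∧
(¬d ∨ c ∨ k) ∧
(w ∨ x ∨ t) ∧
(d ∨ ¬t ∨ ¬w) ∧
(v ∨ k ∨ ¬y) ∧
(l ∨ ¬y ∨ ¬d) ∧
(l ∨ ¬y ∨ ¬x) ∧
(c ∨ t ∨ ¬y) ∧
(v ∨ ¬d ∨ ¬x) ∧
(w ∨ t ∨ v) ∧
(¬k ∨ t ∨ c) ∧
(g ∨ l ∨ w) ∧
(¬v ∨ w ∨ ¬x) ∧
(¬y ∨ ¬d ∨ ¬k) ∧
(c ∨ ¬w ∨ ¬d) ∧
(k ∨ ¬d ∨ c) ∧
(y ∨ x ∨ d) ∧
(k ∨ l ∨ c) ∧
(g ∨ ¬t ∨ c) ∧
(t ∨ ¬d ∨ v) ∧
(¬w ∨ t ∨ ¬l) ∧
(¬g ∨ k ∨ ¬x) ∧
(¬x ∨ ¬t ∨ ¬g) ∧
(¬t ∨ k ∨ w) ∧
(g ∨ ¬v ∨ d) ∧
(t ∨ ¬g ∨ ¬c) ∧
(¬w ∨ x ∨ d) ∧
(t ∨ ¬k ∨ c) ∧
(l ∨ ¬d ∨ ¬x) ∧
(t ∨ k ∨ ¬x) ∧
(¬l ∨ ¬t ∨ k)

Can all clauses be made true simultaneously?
Yes

Yes, the formula is satisfiable.

One satisfying assignment is: k=True, v=False, g=False, d=False, c=True, t=True, x=True, w=False, l=True, y=False

Verification: With this assignment, all 40 clauses evaluate to true.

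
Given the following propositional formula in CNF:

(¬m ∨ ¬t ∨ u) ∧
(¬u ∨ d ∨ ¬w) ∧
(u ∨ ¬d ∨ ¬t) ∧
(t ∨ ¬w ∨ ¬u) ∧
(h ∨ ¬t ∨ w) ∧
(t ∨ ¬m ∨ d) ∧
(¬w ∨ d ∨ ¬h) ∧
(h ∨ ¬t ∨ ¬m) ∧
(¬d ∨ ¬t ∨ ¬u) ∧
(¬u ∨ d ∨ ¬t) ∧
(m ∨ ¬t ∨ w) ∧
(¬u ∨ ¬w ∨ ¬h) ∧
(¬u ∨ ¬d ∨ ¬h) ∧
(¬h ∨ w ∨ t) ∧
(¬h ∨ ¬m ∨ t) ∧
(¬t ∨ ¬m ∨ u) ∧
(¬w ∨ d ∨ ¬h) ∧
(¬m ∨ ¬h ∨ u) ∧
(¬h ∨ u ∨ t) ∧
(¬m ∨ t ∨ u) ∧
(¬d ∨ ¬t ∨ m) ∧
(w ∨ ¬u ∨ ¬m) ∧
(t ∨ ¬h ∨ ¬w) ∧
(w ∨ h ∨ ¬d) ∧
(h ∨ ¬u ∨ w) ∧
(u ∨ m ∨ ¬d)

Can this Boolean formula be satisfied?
Yes

Yes, the formula is satisfiable.

One satisfying assignment is: t=False, d=False, w=False, u=False, h=False, m=False

Verification: With this assignment, all 26 clauses evaluate to true.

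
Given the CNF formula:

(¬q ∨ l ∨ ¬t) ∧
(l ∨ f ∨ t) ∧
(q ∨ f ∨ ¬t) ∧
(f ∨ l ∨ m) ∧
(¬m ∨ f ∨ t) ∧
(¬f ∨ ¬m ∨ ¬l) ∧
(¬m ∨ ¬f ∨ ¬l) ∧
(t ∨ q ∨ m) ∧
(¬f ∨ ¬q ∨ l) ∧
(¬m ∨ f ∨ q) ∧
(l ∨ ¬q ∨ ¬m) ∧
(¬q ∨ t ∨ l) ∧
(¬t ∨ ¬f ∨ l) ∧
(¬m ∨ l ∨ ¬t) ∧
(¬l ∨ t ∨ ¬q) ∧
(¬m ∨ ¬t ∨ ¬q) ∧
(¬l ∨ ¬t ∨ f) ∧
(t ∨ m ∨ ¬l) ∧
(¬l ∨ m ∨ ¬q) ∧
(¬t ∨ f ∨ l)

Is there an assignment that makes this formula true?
Yes

Yes, the formula is satisfiable.

One satisfying assignment is: q=False, f=True, m=True, t=False, l=False

Verification: With this assignment, all 20 clauses evaluate to true.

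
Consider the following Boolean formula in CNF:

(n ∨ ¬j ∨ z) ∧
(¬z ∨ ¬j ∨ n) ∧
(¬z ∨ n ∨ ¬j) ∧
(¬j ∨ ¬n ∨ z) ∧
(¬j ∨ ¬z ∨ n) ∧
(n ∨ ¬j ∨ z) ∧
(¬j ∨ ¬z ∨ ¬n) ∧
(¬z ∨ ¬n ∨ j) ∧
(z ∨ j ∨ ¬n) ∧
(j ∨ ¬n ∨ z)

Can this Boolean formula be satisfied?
Yes

Yes, the formula is satisfiable.

One satisfying assignment is: j=False, n=False, z=False

Verification: With this assignment, all 10 clauses evaluate to true.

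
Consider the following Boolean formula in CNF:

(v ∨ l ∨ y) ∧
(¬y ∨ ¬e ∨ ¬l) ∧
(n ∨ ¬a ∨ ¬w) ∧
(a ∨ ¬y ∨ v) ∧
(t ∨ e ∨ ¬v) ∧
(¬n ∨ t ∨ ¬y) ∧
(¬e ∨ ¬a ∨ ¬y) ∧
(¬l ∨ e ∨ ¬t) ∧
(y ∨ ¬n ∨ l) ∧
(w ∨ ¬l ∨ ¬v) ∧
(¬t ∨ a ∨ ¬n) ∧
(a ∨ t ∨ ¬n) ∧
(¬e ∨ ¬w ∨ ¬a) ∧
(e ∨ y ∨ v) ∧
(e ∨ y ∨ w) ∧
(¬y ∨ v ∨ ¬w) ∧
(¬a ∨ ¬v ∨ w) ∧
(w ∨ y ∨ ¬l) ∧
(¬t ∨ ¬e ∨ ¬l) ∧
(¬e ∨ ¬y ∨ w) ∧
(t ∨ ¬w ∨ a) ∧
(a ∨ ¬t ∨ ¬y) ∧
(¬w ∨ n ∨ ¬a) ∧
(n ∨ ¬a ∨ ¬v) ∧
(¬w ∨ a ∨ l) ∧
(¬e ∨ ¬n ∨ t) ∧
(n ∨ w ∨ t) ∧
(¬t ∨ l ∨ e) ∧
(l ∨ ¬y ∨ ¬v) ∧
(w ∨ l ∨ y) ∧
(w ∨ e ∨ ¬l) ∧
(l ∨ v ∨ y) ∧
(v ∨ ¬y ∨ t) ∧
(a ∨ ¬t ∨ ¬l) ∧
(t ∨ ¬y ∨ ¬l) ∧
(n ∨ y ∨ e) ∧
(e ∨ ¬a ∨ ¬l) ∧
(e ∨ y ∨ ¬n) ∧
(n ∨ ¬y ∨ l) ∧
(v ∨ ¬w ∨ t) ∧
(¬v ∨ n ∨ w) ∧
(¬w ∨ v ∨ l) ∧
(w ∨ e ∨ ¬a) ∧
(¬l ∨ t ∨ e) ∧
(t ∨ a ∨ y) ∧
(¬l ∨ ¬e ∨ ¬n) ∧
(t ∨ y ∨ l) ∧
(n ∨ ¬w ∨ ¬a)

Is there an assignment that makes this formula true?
No

No, the formula is not satisfiable.

No assignment of truth values to the variables can make all 48 clauses true simultaneously.

The formula is UNSAT (unsatisfiable).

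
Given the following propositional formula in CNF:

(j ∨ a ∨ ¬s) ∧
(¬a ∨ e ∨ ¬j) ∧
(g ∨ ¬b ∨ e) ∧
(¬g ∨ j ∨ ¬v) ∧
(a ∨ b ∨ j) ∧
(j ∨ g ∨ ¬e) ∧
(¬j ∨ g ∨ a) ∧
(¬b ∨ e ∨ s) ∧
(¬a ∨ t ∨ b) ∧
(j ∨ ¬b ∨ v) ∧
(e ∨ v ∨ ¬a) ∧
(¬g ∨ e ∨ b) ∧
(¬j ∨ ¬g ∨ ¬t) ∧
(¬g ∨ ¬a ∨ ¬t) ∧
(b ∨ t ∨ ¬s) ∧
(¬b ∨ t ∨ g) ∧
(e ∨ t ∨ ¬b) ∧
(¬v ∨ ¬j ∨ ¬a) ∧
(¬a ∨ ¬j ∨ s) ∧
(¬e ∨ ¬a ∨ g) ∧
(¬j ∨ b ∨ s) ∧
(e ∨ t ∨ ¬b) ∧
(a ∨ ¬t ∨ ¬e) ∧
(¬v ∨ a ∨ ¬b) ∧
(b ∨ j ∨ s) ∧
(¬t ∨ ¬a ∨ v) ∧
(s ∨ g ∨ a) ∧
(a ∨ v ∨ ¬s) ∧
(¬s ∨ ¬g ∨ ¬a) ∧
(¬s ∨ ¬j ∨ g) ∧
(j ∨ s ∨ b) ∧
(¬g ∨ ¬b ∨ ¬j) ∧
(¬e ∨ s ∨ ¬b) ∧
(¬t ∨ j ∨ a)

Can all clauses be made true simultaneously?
Yes

Yes, the formula is satisfiable.

One satisfying assignment is: t=True, j=False, e=False, g=False, b=False, v=True, s=True, a=True

Verification: With this assignment, all 34 clauses evaluate to true.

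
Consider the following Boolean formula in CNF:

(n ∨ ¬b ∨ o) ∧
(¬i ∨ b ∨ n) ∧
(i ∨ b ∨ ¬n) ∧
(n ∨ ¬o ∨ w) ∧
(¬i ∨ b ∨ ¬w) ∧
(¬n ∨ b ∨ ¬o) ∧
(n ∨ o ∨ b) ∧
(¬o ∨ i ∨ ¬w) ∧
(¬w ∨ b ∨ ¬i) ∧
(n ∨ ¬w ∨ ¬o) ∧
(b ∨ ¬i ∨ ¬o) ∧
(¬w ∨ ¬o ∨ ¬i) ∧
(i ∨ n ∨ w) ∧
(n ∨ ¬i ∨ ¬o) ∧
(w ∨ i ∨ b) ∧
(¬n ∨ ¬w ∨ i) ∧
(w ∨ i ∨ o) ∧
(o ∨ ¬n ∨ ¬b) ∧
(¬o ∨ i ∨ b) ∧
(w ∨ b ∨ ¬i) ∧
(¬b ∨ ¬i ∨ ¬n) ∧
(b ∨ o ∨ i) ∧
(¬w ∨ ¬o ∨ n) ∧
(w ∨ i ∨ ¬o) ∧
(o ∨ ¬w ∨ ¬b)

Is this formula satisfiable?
No

No, the formula is not satisfiable.

No assignment of truth values to the variables can make all 25 clauses true simultaneously.

The formula is UNSAT (unsatisfiable).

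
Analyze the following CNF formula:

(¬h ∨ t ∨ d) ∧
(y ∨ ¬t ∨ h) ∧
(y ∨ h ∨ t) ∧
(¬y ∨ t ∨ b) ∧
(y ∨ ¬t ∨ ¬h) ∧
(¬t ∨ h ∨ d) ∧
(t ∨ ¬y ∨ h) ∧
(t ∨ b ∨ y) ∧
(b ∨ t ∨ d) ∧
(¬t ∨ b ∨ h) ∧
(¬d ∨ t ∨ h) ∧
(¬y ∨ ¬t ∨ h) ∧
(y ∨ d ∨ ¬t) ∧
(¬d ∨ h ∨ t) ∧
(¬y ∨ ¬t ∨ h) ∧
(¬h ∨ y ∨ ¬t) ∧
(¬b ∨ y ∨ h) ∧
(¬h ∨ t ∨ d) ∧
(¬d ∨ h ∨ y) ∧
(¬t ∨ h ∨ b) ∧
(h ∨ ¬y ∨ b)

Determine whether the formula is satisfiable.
Yes

Yes, the formula is satisfiable.

One satisfying assignment is: b=False, d=False, t=True, y=True, h=True

Verification: With this assignment, all 21 clauses evaluate to true.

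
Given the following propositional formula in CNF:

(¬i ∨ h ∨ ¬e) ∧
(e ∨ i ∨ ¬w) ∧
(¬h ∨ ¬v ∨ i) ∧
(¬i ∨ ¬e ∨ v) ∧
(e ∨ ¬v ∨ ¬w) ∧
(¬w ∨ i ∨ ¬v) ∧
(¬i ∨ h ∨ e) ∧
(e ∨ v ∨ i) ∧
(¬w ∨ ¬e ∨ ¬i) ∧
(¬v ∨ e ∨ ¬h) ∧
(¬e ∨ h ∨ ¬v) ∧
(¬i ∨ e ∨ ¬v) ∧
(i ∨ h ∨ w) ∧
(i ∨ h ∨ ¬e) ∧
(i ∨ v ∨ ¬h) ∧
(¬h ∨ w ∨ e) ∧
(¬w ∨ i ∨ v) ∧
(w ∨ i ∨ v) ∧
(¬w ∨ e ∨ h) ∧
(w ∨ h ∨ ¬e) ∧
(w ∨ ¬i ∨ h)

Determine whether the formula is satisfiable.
Yes

Yes, the formula is satisfiable.

One satisfying assignment is: v=True, h=True, i=True, e=True, w=False

Verification: With this assignment, all 21 clauses evaluate to true.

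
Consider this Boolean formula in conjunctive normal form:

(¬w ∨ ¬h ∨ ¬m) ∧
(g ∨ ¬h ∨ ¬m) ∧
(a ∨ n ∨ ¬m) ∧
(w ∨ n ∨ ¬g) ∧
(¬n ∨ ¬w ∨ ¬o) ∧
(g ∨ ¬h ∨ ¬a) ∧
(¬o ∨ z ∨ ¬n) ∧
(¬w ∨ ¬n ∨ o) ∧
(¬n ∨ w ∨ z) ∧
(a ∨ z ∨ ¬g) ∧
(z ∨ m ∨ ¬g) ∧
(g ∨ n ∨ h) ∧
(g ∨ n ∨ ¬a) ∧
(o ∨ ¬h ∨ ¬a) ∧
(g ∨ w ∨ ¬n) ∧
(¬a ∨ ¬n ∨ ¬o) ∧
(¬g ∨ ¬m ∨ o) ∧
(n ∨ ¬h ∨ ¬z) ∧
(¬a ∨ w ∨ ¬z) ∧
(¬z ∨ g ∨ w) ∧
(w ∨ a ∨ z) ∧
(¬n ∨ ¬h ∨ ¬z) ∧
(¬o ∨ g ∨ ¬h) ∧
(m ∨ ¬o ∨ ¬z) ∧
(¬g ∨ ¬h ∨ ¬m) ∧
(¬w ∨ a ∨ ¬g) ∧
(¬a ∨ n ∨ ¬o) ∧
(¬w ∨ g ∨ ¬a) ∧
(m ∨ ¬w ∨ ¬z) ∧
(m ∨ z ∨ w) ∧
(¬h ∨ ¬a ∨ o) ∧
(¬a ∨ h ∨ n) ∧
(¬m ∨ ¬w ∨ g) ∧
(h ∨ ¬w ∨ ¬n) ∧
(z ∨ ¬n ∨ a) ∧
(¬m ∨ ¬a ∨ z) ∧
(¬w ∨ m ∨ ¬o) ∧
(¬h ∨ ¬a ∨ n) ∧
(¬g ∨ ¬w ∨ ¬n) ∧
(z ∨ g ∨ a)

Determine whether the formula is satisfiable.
Yes

Yes, the formula is satisfiable.

One satisfying assignment is: h=False, n=True, z=True, o=False, a=False, g=True, w=False, m=False

Verification: With this assignment, all 40 clauses evaluate to true.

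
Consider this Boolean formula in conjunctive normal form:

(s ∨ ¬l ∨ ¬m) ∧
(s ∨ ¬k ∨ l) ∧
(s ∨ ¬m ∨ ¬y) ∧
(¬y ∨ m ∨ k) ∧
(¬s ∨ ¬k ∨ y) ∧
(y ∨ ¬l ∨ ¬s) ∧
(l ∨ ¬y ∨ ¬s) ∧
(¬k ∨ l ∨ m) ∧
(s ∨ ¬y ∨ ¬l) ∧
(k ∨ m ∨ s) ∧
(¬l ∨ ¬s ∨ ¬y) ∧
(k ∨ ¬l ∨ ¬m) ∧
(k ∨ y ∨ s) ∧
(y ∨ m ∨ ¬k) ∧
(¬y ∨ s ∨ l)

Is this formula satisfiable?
Yes

Yes, the formula is satisfiable.

One satisfying assignment is: y=False, s=True, l=False, k=False, m=False

Verification: With this assignment, all 15 clauses evaluate to true.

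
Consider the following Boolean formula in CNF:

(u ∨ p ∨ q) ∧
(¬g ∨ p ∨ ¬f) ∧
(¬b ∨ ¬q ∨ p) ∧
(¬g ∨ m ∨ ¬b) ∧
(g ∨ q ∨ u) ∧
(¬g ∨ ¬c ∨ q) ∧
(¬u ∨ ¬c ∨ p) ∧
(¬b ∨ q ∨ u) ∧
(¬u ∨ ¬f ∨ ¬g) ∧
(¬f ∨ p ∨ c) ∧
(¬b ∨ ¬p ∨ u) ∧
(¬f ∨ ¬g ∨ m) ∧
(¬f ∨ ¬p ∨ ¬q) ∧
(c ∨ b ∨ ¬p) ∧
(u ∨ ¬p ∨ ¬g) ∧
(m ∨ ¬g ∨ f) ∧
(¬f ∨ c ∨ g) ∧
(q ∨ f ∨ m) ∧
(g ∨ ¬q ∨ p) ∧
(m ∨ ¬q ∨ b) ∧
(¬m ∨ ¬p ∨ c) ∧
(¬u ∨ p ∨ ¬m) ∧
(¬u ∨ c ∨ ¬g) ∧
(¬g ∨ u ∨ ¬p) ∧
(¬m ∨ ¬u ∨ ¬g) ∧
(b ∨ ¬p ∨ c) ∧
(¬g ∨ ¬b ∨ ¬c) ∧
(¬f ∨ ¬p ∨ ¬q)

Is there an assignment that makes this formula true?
Yes

Yes, the formula is satisfiable.

One satisfying assignment is: g=True, m=True, u=False, b=False, f=False, q=True, p=False, c=False

Verification: With this assignment, all 28 clauses evaluate to true.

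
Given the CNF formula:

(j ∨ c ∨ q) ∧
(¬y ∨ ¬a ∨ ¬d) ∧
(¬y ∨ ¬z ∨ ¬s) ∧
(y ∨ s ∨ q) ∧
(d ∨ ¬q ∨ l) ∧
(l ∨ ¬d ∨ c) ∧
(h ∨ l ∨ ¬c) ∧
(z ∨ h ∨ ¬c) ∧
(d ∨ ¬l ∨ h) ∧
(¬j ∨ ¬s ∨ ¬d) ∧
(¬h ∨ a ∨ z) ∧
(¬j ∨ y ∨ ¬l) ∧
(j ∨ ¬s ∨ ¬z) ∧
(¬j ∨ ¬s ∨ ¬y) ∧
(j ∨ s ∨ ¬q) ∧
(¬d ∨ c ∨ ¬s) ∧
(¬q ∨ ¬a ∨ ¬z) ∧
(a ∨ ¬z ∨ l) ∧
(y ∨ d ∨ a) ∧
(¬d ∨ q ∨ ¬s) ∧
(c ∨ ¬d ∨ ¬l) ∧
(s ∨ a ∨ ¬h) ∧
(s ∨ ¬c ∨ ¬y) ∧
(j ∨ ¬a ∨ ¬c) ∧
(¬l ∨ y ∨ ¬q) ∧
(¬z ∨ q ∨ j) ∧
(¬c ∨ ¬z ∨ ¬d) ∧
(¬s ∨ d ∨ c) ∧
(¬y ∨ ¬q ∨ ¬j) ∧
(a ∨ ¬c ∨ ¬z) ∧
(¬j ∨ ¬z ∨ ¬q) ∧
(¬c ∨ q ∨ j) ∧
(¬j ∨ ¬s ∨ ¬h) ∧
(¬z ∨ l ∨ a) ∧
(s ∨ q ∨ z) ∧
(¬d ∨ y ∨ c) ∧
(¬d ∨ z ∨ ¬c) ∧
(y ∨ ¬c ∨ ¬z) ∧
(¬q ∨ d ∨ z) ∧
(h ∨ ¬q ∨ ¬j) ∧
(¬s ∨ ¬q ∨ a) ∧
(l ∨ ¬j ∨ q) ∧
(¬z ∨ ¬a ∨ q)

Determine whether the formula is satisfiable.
No

No, the formula is not satisfiable.

No assignment of truth values to the variables can make all 43 clauses true simultaneously.

The formula is UNSAT (unsatisfiable).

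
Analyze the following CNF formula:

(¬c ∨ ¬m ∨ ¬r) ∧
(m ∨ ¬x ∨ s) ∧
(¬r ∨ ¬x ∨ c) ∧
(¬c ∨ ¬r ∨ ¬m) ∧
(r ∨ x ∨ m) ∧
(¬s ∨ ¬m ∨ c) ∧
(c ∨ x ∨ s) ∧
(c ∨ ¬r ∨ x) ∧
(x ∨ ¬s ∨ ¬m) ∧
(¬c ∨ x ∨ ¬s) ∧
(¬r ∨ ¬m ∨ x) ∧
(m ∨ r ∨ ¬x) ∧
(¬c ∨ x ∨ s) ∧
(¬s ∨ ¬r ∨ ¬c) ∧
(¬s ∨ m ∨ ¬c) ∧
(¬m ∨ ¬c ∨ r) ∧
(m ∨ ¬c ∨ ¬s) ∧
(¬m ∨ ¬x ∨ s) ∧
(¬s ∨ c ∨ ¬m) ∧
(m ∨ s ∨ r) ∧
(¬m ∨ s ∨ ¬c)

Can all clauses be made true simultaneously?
No

No, the formula is not satisfiable.

No assignment of truth values to the variables can make all 21 clauses true simultaneously.

The formula is UNSAT (unsatisfiable).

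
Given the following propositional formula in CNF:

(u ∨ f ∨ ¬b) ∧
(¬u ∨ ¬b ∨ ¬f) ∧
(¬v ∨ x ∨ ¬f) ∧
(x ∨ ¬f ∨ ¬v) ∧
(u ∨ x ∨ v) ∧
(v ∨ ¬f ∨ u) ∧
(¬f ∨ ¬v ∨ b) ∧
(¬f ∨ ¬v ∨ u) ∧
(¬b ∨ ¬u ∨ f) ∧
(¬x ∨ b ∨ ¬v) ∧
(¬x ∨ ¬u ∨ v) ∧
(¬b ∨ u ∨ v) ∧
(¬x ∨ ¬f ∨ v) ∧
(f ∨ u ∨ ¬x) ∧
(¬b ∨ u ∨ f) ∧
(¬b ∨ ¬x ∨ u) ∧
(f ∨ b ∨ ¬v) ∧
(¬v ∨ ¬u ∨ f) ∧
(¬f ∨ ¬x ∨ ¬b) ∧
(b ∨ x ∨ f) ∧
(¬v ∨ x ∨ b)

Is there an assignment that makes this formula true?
Yes

Yes, the formula is satisfiable.

One satisfying assignment is: u=True, b=False, x=False, f=True, v=False

Verification: With this assignment, all 21 clauses evaluate to true.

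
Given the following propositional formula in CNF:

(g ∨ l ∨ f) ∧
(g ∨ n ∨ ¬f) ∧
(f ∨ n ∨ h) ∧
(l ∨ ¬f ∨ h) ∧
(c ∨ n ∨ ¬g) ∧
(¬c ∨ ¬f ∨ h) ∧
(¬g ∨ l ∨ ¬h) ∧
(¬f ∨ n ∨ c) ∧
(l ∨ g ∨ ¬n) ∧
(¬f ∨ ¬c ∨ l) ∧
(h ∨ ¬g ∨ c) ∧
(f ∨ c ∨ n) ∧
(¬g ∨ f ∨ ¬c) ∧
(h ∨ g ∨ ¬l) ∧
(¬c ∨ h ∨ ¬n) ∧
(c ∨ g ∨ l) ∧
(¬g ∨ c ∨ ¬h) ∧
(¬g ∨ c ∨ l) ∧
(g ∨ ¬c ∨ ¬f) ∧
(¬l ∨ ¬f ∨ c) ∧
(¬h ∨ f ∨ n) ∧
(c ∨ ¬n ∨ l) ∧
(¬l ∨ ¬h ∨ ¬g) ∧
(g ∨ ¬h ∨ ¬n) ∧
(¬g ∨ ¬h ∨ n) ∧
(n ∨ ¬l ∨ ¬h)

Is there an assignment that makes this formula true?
No

No, the formula is not satisfiable.

No assignment of truth values to the variables can make all 26 clauses true simultaneously.

The formula is UNSAT (unsatisfiable).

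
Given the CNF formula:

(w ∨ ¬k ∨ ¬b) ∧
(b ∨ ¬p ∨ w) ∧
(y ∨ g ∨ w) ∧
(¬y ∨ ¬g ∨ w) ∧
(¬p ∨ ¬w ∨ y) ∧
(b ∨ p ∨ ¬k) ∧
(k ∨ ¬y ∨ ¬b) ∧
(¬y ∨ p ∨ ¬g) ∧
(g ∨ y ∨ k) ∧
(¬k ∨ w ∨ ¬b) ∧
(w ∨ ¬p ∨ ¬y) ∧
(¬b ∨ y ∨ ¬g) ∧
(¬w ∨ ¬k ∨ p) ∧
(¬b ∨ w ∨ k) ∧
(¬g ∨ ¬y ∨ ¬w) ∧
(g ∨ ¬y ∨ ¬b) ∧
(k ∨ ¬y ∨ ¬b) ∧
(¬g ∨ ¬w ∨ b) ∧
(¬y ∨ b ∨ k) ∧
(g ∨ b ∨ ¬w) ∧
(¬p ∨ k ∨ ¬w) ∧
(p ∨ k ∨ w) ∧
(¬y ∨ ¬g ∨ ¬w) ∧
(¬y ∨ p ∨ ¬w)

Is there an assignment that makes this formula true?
No

No, the formula is not satisfiable.

No assignment of truth values to the variables can make all 24 clauses true simultaneously.

The formula is UNSAT (unsatisfiable).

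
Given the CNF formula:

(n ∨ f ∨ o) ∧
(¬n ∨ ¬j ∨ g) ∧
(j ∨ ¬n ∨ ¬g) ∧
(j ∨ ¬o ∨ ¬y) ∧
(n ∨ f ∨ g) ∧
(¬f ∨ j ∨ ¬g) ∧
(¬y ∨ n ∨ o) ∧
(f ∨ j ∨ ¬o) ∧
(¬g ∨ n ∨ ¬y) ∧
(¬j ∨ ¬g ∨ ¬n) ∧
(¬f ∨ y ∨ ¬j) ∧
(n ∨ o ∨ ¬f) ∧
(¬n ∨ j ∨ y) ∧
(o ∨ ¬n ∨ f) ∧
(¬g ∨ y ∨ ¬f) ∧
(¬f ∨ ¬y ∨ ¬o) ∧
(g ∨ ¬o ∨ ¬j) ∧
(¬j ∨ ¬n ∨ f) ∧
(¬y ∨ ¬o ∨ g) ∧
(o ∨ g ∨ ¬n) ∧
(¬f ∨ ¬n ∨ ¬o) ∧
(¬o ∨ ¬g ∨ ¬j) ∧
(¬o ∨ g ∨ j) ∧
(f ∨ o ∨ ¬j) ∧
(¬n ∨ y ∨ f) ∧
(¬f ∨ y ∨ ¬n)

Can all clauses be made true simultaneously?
No

No, the formula is not satisfiable.

No assignment of truth values to the variables can make all 26 clauses true simultaneously.

The formula is UNSAT (unsatisfiable).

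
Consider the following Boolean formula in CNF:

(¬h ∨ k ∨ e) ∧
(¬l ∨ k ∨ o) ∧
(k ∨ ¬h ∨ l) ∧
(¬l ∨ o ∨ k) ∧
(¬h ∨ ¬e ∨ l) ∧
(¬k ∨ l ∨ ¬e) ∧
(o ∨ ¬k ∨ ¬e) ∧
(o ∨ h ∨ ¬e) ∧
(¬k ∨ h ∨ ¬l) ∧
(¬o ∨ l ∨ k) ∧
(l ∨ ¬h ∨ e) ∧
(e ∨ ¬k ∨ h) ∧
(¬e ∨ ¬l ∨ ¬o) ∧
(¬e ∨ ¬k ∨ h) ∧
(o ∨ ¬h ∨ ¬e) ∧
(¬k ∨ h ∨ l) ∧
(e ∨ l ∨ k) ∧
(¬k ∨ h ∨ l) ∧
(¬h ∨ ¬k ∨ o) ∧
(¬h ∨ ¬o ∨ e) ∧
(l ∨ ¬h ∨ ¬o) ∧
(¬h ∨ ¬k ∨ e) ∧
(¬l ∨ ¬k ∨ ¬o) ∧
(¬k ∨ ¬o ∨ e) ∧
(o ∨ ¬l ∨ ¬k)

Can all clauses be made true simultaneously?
Yes

Yes, the formula is satisfiable.

One satisfying assignment is: e=False, k=False, l=True, h=False, o=True

Verification: With this assignment, all 25 clauses evaluate to true.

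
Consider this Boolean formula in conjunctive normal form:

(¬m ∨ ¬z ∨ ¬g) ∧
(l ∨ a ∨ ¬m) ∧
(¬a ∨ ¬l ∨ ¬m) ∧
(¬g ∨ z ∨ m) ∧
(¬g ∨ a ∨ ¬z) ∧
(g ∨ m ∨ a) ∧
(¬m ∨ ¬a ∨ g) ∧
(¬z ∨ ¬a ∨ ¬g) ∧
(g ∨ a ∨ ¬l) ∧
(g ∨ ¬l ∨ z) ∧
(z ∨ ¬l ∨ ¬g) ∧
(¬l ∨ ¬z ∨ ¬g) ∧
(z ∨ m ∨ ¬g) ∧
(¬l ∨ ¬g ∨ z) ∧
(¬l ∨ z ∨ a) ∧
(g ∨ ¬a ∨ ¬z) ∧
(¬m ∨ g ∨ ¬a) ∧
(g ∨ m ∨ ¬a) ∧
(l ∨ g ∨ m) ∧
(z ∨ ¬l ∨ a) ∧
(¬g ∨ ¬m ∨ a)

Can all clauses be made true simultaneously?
Yes

Yes, the formula is satisfiable.

One satisfying assignment is: a=True, g=True, m=True, z=False, l=False

Verification: With this assignment, all 21 clauses evaluate to true.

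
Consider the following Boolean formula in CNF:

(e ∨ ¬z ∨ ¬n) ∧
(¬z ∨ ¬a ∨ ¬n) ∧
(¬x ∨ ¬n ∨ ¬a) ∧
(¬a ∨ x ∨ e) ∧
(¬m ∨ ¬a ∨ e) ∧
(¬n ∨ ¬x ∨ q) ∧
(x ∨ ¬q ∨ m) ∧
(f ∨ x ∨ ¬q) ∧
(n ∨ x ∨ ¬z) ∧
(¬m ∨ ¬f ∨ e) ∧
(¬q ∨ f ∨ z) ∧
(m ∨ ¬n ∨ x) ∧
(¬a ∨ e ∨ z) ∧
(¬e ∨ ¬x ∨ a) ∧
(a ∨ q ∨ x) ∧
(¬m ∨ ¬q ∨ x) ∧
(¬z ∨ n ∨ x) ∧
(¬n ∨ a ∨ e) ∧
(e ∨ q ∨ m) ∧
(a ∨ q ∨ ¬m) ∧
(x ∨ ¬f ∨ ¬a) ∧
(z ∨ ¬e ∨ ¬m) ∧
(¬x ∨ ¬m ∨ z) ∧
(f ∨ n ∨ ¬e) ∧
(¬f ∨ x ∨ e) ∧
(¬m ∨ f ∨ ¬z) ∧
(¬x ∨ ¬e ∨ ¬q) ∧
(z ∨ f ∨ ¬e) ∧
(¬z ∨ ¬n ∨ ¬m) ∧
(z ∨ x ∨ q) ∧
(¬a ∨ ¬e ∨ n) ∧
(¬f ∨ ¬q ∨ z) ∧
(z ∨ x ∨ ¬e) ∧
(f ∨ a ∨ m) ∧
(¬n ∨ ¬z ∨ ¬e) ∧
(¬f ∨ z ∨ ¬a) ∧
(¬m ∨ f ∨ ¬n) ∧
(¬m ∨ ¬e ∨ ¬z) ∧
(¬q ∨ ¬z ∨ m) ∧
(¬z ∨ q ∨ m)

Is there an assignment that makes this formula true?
No

No, the formula is not satisfiable.

No assignment of truth values to the variables can make all 40 clauses true simultaneously.

The formula is UNSAT (unsatisfiable).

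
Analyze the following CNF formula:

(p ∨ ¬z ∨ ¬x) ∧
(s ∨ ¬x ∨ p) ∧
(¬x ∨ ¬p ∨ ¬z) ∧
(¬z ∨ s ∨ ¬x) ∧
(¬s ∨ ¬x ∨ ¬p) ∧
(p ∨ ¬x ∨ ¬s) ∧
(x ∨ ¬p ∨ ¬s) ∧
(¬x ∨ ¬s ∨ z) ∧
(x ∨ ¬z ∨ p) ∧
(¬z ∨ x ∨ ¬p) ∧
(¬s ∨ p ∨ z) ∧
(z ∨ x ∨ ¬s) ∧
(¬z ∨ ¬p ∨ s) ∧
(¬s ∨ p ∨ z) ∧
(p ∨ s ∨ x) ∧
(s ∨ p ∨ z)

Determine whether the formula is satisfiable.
Yes

Yes, the formula is satisfiable.

One satisfying assignment is: x=False, s=False, z=False, p=True

Verification: With this assignment, all 16 clauses evaluate to true.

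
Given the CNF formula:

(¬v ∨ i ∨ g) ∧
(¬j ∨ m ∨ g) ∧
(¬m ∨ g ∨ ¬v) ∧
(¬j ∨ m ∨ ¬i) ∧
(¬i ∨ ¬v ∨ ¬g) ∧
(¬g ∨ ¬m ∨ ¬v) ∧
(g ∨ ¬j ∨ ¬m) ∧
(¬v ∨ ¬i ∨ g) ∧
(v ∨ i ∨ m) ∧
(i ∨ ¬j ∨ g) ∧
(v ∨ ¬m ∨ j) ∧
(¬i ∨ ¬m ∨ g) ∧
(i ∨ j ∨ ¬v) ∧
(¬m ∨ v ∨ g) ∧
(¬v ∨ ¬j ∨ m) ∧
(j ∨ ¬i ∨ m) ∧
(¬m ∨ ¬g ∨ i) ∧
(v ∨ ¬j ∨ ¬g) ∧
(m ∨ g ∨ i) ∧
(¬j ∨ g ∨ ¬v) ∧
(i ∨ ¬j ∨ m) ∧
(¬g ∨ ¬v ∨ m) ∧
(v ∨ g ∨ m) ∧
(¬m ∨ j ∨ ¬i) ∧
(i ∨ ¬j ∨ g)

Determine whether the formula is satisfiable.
No

No, the formula is not satisfiable.

No assignment of truth values to the variables can make all 25 clauses true simultaneously.

The formula is UNSAT (unsatisfiable).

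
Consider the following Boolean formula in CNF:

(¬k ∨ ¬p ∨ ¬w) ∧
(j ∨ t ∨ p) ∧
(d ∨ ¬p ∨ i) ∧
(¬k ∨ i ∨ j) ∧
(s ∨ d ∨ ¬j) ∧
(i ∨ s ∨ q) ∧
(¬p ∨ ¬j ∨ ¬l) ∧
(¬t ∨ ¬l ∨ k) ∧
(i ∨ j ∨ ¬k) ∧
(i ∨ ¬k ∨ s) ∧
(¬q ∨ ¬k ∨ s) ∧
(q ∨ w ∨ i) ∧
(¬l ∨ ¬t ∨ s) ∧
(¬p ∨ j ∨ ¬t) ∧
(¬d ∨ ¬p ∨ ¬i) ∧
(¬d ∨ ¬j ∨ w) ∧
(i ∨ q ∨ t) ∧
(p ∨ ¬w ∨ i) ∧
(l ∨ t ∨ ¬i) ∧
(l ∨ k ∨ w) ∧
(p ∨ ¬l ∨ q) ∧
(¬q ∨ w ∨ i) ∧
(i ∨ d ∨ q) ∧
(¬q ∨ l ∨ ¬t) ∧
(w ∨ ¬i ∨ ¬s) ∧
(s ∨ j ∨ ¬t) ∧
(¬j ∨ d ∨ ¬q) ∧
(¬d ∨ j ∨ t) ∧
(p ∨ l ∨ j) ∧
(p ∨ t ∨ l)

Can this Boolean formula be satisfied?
Yes

Yes, the formula is satisfiable.

One satisfying assignment is: t=True, s=False, i=True, q=False, k=False, p=False, w=True, j=True, l=False, d=True

Verification: With this assignment, all 30 clauses evaluate to true.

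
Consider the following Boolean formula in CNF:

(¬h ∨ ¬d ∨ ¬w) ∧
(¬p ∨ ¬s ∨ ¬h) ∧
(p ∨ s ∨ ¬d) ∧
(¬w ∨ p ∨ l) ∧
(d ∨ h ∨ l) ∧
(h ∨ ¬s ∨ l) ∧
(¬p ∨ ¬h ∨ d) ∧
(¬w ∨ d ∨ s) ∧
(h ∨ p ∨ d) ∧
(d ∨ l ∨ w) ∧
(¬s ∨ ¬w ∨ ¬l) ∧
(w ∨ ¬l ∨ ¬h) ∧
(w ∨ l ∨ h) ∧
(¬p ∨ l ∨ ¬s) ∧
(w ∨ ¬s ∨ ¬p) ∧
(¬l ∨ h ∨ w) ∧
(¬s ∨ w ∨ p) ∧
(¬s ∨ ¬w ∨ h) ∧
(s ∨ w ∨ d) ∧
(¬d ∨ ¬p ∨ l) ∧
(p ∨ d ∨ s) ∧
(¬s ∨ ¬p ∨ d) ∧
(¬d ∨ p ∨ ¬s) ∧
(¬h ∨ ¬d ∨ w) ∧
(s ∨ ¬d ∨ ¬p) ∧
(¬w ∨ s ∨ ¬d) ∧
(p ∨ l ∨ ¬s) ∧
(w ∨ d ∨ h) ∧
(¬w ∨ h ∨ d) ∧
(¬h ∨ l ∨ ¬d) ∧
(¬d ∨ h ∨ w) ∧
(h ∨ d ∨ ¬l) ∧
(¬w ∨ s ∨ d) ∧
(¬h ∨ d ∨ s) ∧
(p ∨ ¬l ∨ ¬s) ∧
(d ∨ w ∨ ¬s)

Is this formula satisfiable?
No

No, the formula is not satisfiable.

No assignment of truth values to the variables can make all 36 clauses true simultaneously.

The formula is UNSAT (unsatisfiable).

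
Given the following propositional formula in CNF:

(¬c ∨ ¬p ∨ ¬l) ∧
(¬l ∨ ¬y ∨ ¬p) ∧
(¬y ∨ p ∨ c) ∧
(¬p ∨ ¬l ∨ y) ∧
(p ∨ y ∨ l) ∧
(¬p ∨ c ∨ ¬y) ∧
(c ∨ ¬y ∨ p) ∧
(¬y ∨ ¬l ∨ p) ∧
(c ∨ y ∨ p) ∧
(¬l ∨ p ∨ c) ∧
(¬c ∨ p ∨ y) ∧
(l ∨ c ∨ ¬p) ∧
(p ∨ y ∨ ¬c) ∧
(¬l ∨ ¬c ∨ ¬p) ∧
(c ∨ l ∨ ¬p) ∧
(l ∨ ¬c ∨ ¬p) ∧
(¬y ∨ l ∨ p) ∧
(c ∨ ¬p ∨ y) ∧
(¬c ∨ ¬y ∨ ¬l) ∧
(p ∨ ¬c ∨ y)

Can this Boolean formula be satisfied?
No

No, the formula is not satisfiable.

No assignment of truth values to the variables can make all 20 clauses true simultaneously.

The formula is UNSAT (unsatisfiable).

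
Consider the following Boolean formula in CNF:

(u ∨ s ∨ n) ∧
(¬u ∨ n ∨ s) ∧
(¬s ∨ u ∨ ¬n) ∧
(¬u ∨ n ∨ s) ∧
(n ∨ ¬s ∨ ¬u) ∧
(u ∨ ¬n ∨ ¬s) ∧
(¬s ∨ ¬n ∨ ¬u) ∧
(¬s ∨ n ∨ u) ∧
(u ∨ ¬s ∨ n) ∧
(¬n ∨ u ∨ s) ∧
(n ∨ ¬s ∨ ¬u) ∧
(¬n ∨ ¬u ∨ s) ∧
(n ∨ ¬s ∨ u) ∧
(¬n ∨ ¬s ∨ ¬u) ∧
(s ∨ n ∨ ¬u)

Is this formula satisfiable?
No

No, the formula is not satisfiable.

No assignment of truth values to the variables can make all 15 clauses true simultaneously.

The formula is UNSAT (unsatisfiable).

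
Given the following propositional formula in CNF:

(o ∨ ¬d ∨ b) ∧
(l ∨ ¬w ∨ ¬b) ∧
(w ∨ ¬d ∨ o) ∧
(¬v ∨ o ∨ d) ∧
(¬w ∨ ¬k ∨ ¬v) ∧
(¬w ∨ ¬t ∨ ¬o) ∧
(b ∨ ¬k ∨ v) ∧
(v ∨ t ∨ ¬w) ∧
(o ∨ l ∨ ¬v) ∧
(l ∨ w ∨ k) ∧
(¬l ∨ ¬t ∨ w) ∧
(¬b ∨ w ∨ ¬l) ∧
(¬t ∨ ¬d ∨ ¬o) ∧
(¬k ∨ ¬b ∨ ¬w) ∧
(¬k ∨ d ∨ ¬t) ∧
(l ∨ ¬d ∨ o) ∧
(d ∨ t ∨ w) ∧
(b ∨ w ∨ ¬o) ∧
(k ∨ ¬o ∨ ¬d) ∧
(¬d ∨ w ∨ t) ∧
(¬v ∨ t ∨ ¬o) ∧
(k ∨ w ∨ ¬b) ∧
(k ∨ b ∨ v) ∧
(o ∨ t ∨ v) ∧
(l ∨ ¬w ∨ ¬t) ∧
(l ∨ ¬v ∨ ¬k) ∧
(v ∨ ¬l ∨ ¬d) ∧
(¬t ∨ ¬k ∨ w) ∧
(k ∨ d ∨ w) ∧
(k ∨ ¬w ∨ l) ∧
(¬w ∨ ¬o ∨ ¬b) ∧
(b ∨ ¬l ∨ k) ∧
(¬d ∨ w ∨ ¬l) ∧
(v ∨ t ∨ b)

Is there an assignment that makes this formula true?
Yes

Yes, the formula is satisfiable.

One satisfying assignment is: t=True, w=True, v=False, d=False, l=True, k=False, o=False, b=True

Verification: With this assignment, all 34 clauses evaluate to true.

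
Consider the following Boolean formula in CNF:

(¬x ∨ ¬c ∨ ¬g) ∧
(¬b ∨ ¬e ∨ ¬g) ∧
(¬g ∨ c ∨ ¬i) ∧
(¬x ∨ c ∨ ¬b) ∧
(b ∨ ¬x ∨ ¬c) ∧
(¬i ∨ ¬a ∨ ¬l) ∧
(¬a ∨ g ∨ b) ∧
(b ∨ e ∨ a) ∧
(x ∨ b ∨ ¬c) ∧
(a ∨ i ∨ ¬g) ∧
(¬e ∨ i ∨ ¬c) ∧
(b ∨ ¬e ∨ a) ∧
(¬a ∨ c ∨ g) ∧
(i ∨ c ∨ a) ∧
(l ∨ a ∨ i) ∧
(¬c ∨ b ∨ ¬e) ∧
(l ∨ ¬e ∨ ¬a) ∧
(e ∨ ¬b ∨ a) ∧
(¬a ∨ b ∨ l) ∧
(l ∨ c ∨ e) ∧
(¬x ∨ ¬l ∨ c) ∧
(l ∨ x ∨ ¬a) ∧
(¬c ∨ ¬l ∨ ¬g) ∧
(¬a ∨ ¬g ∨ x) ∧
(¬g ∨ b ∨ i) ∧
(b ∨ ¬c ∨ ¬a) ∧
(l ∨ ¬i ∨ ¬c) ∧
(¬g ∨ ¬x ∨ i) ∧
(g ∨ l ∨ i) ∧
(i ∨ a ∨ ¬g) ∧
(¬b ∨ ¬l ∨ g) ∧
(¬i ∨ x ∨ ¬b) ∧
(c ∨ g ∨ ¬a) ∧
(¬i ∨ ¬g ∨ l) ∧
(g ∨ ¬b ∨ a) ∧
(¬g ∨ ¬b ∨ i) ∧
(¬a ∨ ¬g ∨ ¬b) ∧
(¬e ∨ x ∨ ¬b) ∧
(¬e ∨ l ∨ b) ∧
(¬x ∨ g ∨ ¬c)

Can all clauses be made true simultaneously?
No

No, the formula is not satisfiable.

No assignment of truth values to the variables can make all 40 clauses true simultaneously.

The formula is UNSAT (unsatisfiable).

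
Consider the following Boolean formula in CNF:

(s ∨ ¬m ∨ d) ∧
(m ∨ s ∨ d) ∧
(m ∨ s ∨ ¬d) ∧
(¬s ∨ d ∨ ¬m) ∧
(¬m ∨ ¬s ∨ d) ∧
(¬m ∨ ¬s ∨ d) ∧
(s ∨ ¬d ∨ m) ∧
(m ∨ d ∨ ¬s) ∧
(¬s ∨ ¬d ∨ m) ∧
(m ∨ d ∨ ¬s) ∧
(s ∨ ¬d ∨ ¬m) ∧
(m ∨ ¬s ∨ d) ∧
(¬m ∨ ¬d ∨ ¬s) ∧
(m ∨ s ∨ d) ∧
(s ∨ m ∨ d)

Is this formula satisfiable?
No

No, the formula is not satisfiable.

No assignment of truth values to the variables can make all 15 clauses true simultaneously.

The formula is UNSAT (unsatisfiable).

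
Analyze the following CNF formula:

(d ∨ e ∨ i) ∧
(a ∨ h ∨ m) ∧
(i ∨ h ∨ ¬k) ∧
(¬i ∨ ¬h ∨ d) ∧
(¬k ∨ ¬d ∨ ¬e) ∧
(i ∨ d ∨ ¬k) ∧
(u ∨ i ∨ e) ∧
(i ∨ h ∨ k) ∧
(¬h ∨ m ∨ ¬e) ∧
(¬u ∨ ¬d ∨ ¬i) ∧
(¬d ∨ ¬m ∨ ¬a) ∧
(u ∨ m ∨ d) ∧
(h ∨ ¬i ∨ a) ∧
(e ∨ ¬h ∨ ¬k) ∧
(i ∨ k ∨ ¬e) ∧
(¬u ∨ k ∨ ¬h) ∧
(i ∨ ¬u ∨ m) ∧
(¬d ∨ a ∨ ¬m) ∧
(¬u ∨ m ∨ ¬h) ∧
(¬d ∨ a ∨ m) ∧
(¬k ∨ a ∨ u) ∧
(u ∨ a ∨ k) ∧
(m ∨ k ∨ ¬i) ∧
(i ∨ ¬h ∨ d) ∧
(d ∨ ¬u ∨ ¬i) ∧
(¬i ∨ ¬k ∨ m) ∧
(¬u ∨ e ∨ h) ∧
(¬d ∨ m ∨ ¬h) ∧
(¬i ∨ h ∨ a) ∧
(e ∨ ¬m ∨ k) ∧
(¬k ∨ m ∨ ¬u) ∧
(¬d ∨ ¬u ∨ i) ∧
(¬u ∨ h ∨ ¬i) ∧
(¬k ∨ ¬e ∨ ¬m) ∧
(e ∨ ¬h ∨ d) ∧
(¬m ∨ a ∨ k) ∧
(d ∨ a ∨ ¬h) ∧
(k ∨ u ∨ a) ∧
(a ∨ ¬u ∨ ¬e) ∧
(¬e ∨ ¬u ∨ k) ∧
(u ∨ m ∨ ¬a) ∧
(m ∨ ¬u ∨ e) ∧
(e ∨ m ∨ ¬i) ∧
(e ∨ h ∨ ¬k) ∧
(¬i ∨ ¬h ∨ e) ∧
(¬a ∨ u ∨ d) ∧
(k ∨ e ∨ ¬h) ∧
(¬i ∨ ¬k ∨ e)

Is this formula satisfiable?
No

No, the formula is not satisfiable.

No assignment of truth values to the variables can make all 48 clauses true simultaneously.

The formula is UNSAT (unsatisfiable).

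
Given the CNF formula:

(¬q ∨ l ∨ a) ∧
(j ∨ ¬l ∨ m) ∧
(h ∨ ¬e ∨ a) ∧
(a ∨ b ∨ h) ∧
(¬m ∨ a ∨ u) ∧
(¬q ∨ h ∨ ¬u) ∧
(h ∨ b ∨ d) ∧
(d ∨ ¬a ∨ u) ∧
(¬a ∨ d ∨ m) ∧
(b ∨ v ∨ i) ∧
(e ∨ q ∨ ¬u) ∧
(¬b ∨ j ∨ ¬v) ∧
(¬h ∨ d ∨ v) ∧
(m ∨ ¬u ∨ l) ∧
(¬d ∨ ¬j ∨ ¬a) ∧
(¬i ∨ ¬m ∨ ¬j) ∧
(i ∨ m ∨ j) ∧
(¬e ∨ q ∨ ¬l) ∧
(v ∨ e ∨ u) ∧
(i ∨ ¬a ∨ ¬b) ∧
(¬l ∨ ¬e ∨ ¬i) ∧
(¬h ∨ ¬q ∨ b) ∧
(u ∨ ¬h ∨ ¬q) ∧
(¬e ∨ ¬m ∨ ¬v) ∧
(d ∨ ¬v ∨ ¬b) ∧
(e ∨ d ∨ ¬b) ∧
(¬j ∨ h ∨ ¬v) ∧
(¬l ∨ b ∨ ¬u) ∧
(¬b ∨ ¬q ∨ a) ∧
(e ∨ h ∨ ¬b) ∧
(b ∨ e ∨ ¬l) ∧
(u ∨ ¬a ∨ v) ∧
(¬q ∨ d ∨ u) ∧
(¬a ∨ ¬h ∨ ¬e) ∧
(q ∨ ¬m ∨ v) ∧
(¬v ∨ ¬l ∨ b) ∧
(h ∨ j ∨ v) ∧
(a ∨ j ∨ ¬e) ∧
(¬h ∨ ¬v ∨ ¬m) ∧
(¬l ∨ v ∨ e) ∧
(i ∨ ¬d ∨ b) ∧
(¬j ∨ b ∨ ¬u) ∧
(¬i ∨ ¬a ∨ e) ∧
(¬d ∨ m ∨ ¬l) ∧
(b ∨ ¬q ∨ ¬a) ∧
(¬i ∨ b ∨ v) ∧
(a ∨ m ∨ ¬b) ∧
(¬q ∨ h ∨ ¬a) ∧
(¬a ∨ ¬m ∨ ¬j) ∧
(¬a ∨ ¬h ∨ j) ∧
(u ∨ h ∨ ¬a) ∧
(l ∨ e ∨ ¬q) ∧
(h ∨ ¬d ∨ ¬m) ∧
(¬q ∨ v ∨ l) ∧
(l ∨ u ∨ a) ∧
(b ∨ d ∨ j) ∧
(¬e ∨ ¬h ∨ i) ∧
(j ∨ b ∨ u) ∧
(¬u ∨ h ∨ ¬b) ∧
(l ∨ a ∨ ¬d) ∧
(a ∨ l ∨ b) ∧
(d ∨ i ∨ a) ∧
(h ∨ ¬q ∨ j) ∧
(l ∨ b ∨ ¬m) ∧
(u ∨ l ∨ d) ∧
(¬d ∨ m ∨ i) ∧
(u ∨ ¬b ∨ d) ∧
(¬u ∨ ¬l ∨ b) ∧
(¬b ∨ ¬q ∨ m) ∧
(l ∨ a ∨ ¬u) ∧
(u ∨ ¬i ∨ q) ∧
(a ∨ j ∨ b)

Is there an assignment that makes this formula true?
No

No, the formula is not satisfiable.

No assignment of truth values to the variables can make all 72 clauses true simultaneously.

The formula is UNSAT (unsatisfiable).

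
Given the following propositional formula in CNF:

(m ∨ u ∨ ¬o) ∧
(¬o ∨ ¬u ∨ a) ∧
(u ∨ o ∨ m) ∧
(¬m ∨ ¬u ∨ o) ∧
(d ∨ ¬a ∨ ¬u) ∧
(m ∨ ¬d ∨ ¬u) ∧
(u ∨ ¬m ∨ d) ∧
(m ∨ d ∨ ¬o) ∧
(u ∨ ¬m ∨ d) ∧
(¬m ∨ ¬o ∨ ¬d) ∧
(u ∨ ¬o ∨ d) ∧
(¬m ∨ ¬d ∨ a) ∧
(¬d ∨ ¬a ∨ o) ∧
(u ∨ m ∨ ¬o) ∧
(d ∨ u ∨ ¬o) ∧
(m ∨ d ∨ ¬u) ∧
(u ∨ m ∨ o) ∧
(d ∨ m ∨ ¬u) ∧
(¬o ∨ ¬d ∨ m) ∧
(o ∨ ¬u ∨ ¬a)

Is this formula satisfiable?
No

No, the formula is not satisfiable.

No assignment of truth values to the variables can make all 20 clauses true simultaneously.

The formula is UNSAT (unsatisfiable).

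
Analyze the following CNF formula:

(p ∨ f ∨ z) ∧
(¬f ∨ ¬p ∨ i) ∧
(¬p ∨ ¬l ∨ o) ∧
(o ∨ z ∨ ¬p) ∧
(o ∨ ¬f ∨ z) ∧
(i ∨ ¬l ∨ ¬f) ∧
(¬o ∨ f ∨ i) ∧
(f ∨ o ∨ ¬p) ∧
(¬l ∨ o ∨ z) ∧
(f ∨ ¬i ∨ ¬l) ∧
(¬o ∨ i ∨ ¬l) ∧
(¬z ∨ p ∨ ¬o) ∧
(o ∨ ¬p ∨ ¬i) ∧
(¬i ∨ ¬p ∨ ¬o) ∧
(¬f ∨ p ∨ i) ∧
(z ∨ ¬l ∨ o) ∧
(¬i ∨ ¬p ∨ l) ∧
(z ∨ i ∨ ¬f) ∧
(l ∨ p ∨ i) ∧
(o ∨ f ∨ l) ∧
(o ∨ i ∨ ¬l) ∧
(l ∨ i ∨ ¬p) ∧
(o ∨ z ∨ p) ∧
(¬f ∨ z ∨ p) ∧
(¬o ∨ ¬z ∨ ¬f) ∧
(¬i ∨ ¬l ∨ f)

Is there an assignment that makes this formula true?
Yes

Yes, the formula is satisfiable.

One satisfying assignment is: z=True, p=False, f=True, i=True, l=False, o=False

Verification: With this assignment, all 26 clauses evaluate to true.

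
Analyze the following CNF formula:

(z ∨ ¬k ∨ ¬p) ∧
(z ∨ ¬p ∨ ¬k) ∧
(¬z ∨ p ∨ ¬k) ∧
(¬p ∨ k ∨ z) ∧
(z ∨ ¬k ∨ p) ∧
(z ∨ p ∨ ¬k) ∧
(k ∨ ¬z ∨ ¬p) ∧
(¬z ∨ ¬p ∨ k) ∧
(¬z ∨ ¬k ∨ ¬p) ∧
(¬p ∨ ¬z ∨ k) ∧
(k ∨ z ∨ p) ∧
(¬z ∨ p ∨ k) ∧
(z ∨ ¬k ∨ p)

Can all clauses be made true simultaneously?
No

No, the formula is not satisfiable.

No assignment of truth values to the variables can make all 13 clauses true simultaneously.

The formula is UNSAT (unsatisfiable).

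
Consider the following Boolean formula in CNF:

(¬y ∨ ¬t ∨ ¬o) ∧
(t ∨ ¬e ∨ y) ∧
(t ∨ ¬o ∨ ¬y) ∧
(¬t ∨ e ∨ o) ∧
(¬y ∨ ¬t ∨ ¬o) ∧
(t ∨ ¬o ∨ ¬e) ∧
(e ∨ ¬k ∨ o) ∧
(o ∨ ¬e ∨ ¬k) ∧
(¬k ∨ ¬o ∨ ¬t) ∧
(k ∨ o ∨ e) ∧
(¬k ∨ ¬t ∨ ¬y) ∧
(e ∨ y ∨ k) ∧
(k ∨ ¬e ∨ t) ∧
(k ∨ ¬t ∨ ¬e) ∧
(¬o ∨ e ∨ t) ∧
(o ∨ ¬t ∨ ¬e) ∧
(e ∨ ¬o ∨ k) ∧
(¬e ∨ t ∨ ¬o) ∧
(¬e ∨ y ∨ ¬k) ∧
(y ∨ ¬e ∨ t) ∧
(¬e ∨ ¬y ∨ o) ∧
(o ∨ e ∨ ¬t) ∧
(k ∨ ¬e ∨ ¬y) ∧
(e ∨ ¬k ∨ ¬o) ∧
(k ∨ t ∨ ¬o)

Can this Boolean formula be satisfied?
No

No, the formula is not satisfiable.

No assignment of truth values to the variables can make all 25 clauses true simultaneously.

The formula is UNSAT (unsatisfiable).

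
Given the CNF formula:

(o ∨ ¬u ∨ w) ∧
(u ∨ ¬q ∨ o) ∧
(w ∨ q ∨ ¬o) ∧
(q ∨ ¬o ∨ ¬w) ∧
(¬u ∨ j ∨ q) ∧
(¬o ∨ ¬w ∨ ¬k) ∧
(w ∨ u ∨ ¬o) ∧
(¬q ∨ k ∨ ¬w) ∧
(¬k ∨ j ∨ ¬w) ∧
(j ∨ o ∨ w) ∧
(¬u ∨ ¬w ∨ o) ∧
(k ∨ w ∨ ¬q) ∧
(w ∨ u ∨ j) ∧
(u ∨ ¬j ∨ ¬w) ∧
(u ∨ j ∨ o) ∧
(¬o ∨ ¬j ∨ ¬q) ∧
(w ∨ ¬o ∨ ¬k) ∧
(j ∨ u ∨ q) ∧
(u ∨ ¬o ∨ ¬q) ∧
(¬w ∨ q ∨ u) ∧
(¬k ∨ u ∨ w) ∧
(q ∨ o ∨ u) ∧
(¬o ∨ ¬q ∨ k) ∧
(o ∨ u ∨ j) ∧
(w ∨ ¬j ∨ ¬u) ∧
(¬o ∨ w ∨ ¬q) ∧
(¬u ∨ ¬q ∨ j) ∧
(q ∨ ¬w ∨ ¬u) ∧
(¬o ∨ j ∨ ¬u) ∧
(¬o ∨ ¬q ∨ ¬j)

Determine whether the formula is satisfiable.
No

No, the formula is not satisfiable.

No assignment of truth values to the variables can make all 30 clauses true simultaneously.

The formula is UNSAT (unsatisfiable).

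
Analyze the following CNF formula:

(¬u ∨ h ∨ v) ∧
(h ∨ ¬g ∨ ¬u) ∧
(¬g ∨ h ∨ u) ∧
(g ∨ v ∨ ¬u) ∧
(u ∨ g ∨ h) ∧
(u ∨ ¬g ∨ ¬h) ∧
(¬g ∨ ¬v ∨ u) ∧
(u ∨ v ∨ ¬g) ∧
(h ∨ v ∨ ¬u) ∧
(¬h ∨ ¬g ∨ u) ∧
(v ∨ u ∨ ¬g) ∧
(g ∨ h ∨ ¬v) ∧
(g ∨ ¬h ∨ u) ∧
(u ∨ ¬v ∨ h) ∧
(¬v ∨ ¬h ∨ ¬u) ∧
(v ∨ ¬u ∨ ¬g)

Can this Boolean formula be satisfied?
No

No, the formula is not satisfiable.

No assignment of truth values to the variables can make all 16 clauses true simultaneously.

The formula is UNSAT (unsatisfiable).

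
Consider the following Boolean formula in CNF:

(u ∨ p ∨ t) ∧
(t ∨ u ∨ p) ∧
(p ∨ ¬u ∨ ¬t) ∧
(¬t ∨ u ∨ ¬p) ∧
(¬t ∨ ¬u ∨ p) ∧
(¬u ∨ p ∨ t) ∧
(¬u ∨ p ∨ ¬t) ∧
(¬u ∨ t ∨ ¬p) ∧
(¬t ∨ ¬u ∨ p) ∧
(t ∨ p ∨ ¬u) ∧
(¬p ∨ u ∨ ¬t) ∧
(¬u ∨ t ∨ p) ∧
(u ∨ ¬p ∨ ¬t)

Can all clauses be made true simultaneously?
Yes

Yes, the formula is satisfiable.

One satisfying assignment is: p=False, u=False, t=True

Verification: With this assignment, all 13 clauses evaluate to true.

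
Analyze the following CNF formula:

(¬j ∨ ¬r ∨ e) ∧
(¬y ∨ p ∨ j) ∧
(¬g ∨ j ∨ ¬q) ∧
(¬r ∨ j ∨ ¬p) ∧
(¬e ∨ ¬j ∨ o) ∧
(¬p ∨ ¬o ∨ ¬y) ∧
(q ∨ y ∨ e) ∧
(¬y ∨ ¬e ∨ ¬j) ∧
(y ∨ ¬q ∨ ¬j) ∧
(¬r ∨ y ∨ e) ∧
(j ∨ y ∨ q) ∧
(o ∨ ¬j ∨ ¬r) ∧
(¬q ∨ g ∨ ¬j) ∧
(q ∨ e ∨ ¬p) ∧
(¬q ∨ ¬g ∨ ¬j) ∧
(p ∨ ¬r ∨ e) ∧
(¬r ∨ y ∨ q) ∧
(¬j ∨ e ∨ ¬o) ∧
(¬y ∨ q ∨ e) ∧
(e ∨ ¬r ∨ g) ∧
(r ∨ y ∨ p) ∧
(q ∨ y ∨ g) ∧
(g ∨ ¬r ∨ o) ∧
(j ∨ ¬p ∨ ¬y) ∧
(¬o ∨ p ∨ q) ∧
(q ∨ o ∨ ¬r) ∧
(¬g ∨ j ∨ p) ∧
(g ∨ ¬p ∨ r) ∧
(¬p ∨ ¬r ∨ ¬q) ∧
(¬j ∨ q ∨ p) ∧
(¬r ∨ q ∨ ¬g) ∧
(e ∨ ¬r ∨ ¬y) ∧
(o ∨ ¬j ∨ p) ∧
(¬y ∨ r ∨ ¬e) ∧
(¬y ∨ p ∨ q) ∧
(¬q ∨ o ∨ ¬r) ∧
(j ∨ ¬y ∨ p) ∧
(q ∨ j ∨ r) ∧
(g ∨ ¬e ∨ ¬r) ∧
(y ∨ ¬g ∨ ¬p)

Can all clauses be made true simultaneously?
No

No, the formula is not satisfiable.

No assignment of truth values to the variables can make all 40 clauses true simultaneously.

The formula is UNSAT (unsatisfiable).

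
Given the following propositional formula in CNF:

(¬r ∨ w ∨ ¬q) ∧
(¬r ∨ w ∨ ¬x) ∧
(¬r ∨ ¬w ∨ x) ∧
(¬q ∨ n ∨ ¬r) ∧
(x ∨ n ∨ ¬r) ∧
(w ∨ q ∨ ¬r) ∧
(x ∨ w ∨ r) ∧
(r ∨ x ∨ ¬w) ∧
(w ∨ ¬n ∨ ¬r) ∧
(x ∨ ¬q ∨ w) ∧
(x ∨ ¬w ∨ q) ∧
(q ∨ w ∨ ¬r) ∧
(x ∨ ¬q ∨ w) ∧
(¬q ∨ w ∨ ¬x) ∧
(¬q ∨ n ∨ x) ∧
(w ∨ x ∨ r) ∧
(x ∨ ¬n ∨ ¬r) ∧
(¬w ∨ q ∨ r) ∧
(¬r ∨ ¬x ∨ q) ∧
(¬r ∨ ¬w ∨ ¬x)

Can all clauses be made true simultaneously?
Yes

Yes, the formula is satisfiable.

One satisfying assignment is: r=False, q=False, x=True, w=False, n=False

Verification: With this assignment, all 20 clauses evaluate to true.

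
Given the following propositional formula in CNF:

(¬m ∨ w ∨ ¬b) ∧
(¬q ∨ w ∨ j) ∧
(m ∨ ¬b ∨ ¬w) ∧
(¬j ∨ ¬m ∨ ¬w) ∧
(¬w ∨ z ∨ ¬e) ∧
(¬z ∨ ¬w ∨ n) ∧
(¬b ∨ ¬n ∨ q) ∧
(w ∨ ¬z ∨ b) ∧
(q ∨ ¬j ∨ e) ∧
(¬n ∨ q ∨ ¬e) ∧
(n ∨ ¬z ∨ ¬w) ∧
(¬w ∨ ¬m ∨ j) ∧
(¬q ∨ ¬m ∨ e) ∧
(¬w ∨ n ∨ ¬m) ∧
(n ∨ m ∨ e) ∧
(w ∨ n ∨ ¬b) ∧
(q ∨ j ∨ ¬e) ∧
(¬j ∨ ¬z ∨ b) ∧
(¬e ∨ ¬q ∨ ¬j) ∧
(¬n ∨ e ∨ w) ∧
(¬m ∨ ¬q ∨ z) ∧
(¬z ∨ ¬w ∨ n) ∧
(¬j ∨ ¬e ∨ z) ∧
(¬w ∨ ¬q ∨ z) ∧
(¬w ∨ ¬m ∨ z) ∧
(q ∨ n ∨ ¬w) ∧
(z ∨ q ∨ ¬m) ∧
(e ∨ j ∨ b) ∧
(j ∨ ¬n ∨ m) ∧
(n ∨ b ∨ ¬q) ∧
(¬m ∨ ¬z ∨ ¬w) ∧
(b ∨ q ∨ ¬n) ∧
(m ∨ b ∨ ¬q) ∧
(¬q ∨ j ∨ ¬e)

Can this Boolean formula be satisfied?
No

No, the formula is not satisfiable.

No assignment of truth values to the variables can make all 34 clauses true simultaneously.

The formula is UNSAT (unsatisfiable).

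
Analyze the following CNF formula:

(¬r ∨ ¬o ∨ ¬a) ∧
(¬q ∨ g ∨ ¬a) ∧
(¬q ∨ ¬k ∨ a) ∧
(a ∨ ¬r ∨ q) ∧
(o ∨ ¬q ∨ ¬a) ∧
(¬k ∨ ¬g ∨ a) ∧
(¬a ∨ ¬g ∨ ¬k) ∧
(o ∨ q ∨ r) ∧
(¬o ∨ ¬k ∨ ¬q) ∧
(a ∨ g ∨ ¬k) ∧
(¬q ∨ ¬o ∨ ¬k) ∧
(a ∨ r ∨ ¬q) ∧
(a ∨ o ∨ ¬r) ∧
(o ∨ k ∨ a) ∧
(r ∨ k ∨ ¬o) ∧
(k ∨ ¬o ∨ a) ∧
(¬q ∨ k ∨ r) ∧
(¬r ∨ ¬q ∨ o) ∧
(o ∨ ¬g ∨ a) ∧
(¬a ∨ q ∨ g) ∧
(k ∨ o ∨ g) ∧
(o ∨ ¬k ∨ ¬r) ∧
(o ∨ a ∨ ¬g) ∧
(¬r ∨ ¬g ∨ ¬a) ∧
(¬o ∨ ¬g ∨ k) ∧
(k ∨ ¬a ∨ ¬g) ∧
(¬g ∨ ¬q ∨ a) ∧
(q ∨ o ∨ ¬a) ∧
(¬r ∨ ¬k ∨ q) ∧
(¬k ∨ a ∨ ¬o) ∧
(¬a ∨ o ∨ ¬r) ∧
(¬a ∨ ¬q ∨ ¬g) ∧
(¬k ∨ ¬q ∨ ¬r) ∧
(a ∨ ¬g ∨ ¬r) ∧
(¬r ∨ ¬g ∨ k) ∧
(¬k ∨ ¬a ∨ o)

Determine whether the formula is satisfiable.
No

No, the formula is not satisfiable.

No assignment of truth values to the variables can make all 36 clauses true simultaneously.

The formula is UNSAT (unsatisfiable).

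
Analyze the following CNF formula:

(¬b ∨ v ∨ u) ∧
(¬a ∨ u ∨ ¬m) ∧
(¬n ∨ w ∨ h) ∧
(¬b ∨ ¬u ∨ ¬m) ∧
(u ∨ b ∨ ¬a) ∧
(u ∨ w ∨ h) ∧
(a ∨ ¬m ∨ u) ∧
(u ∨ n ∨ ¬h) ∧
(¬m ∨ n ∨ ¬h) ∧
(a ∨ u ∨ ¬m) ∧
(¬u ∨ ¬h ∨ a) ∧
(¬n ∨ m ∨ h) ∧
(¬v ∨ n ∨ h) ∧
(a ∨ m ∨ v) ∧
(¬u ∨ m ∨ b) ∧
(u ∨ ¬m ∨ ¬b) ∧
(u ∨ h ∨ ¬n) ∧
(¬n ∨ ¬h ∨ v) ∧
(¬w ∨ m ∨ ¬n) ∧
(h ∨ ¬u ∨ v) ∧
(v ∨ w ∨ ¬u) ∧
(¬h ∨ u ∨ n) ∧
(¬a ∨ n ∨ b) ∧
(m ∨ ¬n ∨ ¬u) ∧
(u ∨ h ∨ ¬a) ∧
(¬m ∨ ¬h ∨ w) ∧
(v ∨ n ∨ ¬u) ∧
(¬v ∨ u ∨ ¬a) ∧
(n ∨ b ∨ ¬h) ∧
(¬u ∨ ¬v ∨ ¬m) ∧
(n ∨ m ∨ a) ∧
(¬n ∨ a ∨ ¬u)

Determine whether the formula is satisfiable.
Yes

Yes, the formula is satisfiable.

One satisfying assignment is: w=False, a=False, m=False, u=False, v=True, b=True, h=True, n=True

Verification: With this assignment, all 32 clauses evaluate to true.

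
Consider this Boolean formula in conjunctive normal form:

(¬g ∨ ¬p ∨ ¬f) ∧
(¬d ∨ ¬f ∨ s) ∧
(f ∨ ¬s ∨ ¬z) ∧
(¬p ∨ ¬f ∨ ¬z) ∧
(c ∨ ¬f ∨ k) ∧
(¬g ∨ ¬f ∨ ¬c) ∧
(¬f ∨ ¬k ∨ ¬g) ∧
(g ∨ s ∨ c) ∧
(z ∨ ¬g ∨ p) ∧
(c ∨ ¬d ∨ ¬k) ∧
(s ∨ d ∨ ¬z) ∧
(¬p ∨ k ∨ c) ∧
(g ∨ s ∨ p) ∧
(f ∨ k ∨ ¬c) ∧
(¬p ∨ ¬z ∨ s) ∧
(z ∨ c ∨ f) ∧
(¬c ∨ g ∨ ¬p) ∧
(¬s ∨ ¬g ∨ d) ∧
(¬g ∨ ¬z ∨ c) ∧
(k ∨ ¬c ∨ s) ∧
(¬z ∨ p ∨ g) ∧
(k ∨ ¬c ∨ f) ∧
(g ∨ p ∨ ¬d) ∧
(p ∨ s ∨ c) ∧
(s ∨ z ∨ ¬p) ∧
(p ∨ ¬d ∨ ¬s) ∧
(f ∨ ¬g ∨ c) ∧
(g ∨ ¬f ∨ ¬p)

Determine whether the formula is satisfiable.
Yes

Yes, the formula is satisfiable.

One satisfying assignment is: g=False, k=False, c=True, d=False, s=True, z=False, f=True, p=False

Verification: With this assignment, all 28 clauses evaluate to true.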